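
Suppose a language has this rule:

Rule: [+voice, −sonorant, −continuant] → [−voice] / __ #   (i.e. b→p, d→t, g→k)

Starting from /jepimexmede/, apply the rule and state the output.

jepimexmede

No segment of /jepimexmede/ meets the structural description of the rule, so the form surfaces unchanged.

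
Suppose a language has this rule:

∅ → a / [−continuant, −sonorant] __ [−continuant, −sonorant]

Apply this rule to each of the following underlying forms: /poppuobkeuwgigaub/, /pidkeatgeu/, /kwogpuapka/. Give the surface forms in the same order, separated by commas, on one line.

popapuobakeuwgigaub, pidakeatageu, kwogapuapaka

/poppuobkeuwgigaub/: /p/ and /p/ form a stop–stop cluster, so [a] is inserted between them. /b/ and /k/ form a stop–stop cluster, so [a] is inserted between them. → [popapuobakeuwgigaub].
/pidkeatgeu/: /d/ and /k/ form a stop–stop cluster, so [a] is inserted between them. /t/ and /g/ form a stop–stop cluster, so [a] is inserted between them. → [pidakeatageu].
/kwogpuapka/: /g/ and /p/ form a stop–stop cluster, so [a] is inserted between them. /p/ and /k/ form a stop–stop cluster, so [a] is inserted between them. → [kwogapuapaka].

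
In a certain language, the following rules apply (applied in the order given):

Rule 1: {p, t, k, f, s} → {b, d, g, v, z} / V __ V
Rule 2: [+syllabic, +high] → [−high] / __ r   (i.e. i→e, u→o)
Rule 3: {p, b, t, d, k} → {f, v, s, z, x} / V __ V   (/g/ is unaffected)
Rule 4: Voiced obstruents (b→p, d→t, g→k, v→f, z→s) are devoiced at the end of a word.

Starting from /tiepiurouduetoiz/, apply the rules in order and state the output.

tieviorouzuezois

Rule 1 (intervocalic voicing): /p/ is a voiceless obstruent between vowels /e/ and /i/, so it voices to [b]. /t/ is a voiceless obstruent between vowels /e/ and /o/, so it voices to [d]. /tiepiurouduetoiz/ → tiebiurouduedoiz.
Rule 2 (pre-rhotic lowering): /u/ is a high vowel immediately before /r/, so it lowers to [o]. /tiebiurouduedoiz/ → tiebiorouduedoiz.
Rule 3 (intervocalic spirantization): /b/ is a stop between vowels /e/ and /i/, so it spirantizes to the fricative [v]. /d/ is a stop between vowels /u/ and /u/, so it spirantizes to the fricative [z]. /d/ is a stop between vowels /e/ and /o/, so it spirantizes to the fricative [z]. /tiebiorouduedoiz/ → tieviorouzuezoiz.
Rule 4 (final devoicing): /z/ is a voiced obstruent in word-final position, so it devoices to [s]. /tieviorouzuezoiz/ → tieviorouzuezois.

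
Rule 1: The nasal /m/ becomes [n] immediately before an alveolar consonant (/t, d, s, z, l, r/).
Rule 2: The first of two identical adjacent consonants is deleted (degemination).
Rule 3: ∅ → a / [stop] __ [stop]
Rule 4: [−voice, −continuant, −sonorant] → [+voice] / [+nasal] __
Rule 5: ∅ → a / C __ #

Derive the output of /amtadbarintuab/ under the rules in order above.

andadabarinduaba

Rule 1 (nasal place assimilation): /m/ precedes the alveolar consonant /t/, so it assimilates in place to [n]. /amtadbarintuab/ → antadbarintuab.
Rule 2 (degemination): no segment meets the environment; /antadbarintuab/ is unchanged.
Rule 3 (stop-cluster a-epenthesis): /d/ and /b/ form a stop–stop cluster, so [a] is inserted between them. /antadbarintuab/ → antadabarintuab.
Rule 4 (post-nasal voicing): /t/ is a voiceless stop immediately after the nasal /n/, so it voices to [d]. /t/ is a voiceless stop immediately after the nasal /n/, so it voices to [d]. /antadabarintuab/ → andadabarinduab.
Rule 5 (final a-epenthesis): the form ends in the consonant /b/, so [a] is inserted word-finally. /andadabarinduab/ → andadabarinduaba.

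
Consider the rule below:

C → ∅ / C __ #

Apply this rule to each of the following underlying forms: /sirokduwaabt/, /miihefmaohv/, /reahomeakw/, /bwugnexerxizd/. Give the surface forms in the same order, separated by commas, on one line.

sirokduwaab, miihefmaoh, reahomeak, bwugnexerxiz

/sirokduwaabt/: /t/ is the second consonant of a word-final cluster /bt/, so it deletes. → [sirokduwaab].
/miihefmaohv/: /v/ is the second consonant of a word-final cluster /hv/, so it deletes. → [miihefmaoh].
/reahomeakw/: /w/ is the second consonant of a word-final cluster /kw/, so it deletes. → [reahomeak].
/bwugnexerxizd/: /d/ is the second consonant of a word-final cluster /zd/, so it deletes. → [bwugnexerxiz].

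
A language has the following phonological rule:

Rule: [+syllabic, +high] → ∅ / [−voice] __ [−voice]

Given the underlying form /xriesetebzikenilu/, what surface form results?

No segment of /xriesetebzikenilu/ meets the structural description of the rule, so the form surfaces unchanged.

xriesetebzikenilu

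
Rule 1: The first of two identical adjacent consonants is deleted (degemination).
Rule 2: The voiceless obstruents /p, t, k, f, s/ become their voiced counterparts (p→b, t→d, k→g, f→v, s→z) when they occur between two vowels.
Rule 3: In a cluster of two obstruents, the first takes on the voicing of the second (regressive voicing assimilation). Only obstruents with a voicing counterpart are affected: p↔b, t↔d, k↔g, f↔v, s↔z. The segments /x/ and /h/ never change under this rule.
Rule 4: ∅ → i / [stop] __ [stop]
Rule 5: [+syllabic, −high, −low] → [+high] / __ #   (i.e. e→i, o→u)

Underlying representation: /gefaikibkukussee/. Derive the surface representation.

Rule 1 (degemination): /ss/ is a geminate; the first /s/ deletes. /gefaikibkukussee/ → gefaikibkukusee.
Rule 2 (intervocalic voicing): /f/ is a voiceless obstruent between vowels /e/ and /a/, so it voices to [v]. /k/ is a voiceless obstruent between vowels /i/ and /i/, so it voices to [g]. /k/ is a voiceless obstruent between vowels /u/ and /u/, so it voices to [g]. /s/ is a voiceless obstruent between vowels /u/ and /e/, so it voices to [z]. /gefaikibkukusee/ → gevaigibkuguzee.
Rule 3 (regressive voicing assimilation): /b/ precedes the voiceless obstruent /k/, so it devoices to [p] by assimilation. /gevaigibkuguzee/ → gevaigipkuguzee.
Rule 4 (stop-cluster i-epenthesis): /p/ and /k/ form a stop–stop cluster, so [i] is inserted between them. /gevaigipkuguzee/ → gevaigipikuguzee.
Rule 5 (final vowel raising): /e/ is a mid vowel in word-final position, so it raises to [i]. /gevaigipikuguzee/ → gevaigipikuguzei.

gevaigipikuguzei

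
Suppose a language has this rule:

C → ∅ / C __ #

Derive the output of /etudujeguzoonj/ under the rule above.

etudujeguzoon

/j/ is the second consonant of a word-final cluster /nj/, so it deletes.
The other instances of /t/, /d/, /j/, /g/, /z/, /n/ do not occur in the required environment and remain unchanged.
Surface form: [etudujeguzoon].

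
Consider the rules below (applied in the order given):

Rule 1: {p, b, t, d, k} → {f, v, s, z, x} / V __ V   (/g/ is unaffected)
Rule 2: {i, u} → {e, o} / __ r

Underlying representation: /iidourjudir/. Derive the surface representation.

iizoorjuzer

Rule 1 (intervocalic spirantization): /d/ is a stop between vowels /i/ and /o/, so it spirantizes to the fricative [z]. /d/ is a stop between vowels /u/ and /i/, so it spirantizes to the fricative [z]. /iidourjudir/ → iizourjuzir.
Rule 2 (pre-rhotic lowering): /u/ is a high vowel immediately before /r/, so it lowers to [o]. /i/ is a high vowel immediately before /r/, so it lowers to [e]. /iizourjuzir/ → iizoorjuzer.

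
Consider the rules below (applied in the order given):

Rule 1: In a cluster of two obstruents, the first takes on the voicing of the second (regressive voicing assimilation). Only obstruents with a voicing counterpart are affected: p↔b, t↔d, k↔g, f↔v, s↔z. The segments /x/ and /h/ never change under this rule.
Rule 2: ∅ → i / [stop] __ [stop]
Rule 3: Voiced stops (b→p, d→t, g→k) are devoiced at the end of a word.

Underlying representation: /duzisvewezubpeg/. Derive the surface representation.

Rule 1 (regressive voicing assimilation): /s/ precedes the voiced obstruent /v/, so it voices to [z] by assimilation. /b/ precedes the voiceless obstruent /p/, so it devoices to [p] by assimilation. /duzisvewezubpeg/ → duzizvewezuppeg.
Rule 2 (stop-cluster i-epenthesis): /p/ and /p/ form a stop–stop cluster, so [i] is inserted between them. /duzizvewezuppeg/ → duzizvewezupipeg.
Rule 3 (final devoicing): /g/ is a voiced stop in word-final position, so it devoices to [k]. /duzizvewezupipeg/ → duzizvewezupipek.

duzizvewezupipek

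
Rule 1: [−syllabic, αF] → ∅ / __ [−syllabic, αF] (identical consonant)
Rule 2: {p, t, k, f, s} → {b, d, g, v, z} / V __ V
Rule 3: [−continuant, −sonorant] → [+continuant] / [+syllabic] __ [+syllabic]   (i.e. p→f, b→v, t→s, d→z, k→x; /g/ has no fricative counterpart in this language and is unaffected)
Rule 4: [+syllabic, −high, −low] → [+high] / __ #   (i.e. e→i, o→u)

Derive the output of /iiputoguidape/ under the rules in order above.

Rule 1 (degemination): no segment meets the environment; /iiputoguidape/ is unchanged.
Rule 2 (intervocalic voicing): /p/ is a voiceless obstruent between vowels /i/ and /u/, so it voices to [b]. /t/ is a voiceless obstruent between vowels /u/ and /o/, so it voices to [d]. /p/ is a voiceless obstruent between vowels /a/ and /e/, so it voices to [b]. /iiputoguidape/ → iibudoguidabe.
Rule 3 (intervocalic spirantization): /b/ is a stop between vowels /i/ and /u/, so it spirantizes to the fricative [v]. /d/ is a stop between vowels /u/ and /o/, so it spirantizes to the fricative [z]. /d/ is a stop between vowels /i/ and /a/, so it spirantizes to the fricative [z]. /b/ is a stop between vowels /a/ and /e/, so it spirantizes to the fricative [v]. /iibudoguidabe/ → iivuzoguizave.
Rule 4 (final vowel raising): /e/ is a mid vowel in word-final position, so it raises to [i]. /iivuzoguizave/ → iivuzoguizavi.

iivuzoguizavi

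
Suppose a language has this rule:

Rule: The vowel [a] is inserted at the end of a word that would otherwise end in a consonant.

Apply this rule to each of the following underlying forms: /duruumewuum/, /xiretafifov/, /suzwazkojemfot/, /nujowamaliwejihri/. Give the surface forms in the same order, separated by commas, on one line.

duruumewuuma, xiretafifova, suzwazkojemfota, nujowamaliwejihri

/duruumewuum/: the form ends in the consonant /m/, so [a] is inserted word-finally. → [duruumewuuma].
/xiretafifov/: the form ends in the consonant /v/, so [a] is inserted word-finally. → [xiretafifova].
/suzwazkojemfot/: the form ends in the consonant /t/, so [a] is inserted word-finally. → [suzwazkojemfota].
/nujowamaliwejihri/: the rule's environment is not met; surfaces unchanged as [nujowamaliwejihri].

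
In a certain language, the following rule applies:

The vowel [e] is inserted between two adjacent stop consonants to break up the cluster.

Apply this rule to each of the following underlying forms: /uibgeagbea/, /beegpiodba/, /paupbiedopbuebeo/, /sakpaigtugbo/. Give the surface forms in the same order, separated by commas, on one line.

uibegeagebea, beegepiodeba, paupebiedopebuebeo, sakepaigetugebo

/uibgeagbea/: /b/ and /g/ form a stop–stop cluster, so [e] is inserted between them. /g/ and /b/ form a stop–stop cluster, so [e] is inserted between them. → [uibegeagebea].
/beegpiodba/: /g/ and /p/ form a stop–stop cluster, so [e] is inserted between them. /d/ and /b/ form a stop–stop cluster, so [e] is inserted between them. → [beegepiodeba].
/paupbiedopbuebeo/: /p/ and /b/ form a stop–stop cluster, so [e] is inserted between them. /p/ and /b/ form a stop–stop cluster, so [e] is inserted between them. → [paupebiedopebuebeo].
/sakpaigtugbo/: /k/ and /p/ form a stop–stop cluster, so [e] is inserted between them. /g/ and /t/ form a stop–stop cluster, so [e] is inserted between them. /g/ and /b/ form a stop–stop cluster, so [e] is inserted between them. → [sakepaigetugebo].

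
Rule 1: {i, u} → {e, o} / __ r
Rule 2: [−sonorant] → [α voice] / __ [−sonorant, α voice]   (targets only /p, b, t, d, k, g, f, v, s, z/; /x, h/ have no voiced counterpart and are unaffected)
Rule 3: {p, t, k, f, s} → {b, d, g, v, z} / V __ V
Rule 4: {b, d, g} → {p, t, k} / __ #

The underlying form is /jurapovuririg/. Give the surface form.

jorabovorerik

Rule 1 (pre-rhotic lowering): /u/ is a high vowel immediately before /r/, so it lowers to [o]. /u/ is a high vowel immediately before /r/, so it lowers to [o]. /i/ is a high vowel immediately before /r/, so it lowers to [e]. /jurapovuririg/ → jorapovorerig.
Rule 2 (regressive voicing assimilation): no segment meets the environment; /jorapovorerig/ is unchanged.
Rule 3 (intervocalic voicing): /p/ is a voiceless obstruent between vowels /a/ and /o/, so it voices to [b]. /jorapovorerig/ → jorabovorerig.
Rule 4 (final devoicing): /g/ is a voiced stop in word-final position, so it devoices to [k]. /jorabovorerig/ → jorabovorerik.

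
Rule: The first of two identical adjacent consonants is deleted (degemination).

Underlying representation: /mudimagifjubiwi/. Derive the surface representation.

mudimagifjubiwi

No segment of /mudimagifjubiwi/ meets the structural description of the rule, so the form surfaces unchanged.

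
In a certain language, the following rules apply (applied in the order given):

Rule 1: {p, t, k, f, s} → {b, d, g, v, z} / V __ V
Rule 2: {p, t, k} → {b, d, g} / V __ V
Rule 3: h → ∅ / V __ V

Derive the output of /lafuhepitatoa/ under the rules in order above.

lavuebidadoa

Rule 1 (intervocalic voicing): /f/ is a voiceless obstruent between vowels /a/ and /u/, so it voices to [v]. /p/ is a voiceless obstruent between vowels /e/ and /i/, so it voices to [b]. /t/ is a voiceless obstruent between vowels /i/ and /a/, so it voices to [d]. /t/ is a voiceless obstruent between vowels /a/ and /o/, so it voices to [d]. /lafuhepitatoa/ → lavuhebidadoa.
Rule 2 (intervocalic voicing): no segment meets the environment; /lavuhebidadoa/ is unchanged.
Rule 3 (intervocalic h-deletion): /h/ occurs between vowels /u/ and /e/, so it deletes. /lavuhebidadoa/ → lavuebidadoa.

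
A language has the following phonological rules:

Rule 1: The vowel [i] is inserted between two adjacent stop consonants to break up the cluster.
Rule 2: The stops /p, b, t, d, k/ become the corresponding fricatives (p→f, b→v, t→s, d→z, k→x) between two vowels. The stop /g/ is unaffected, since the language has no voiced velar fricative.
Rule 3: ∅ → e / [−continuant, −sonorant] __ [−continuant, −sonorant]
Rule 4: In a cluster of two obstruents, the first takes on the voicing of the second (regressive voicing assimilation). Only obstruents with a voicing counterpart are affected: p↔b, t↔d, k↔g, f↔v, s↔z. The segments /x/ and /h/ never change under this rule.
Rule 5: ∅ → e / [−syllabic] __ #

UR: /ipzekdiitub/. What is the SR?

Rule 1 (stop-cluster i-epenthesis): /k/ and /d/ form a stop–stop cluster, so [i] is inserted between them. /ipzekdiitub/ → ipzekidiitub.
Rule 2 (intervocalic spirantization): /k/ is a stop between vowels /e/ and /i/, so it spirantizes to the fricative [x]. /d/ is a stop between vowels /i/ and /i/, so it spirantizes to the fricative [z]. /t/ is a stop between vowels /i/ and /u/, so it spirantizes to the fricative [s]. /ipzekidiitub/ → ipzexiziisub.
Rule 3 (stop-cluster e-epenthesis): no segment meets the environment; /ipzexiziisub/ is unchanged.
Rule 4 (regressive voicing assimilation): /p/ precedes the voiced obstruent /z/, so it voices to [b] by assimilation. /ipzexiziisub/ → ibzexiziisub.
Rule 5 (final e-epenthesis): the form ends in the consonant /b/, so [e] is inserted word-finally. /ibzexiziisub/ → ibzexiziisube.

ibzexiziisube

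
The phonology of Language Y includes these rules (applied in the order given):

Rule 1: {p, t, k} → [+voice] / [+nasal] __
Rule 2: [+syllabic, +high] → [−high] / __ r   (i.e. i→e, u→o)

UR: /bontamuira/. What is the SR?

Rule 1 (post-nasal voicing): /t/ is a voiceless stop immediately after the nasal /n/, so it voices to [d]. /bontamuira/ → bondamuira.
Rule 2 (pre-rhotic lowering): /i/ is a high vowel immediately before /r/, so it lowers to [e]. /bondamuira/ → bondamuera.

bondamuera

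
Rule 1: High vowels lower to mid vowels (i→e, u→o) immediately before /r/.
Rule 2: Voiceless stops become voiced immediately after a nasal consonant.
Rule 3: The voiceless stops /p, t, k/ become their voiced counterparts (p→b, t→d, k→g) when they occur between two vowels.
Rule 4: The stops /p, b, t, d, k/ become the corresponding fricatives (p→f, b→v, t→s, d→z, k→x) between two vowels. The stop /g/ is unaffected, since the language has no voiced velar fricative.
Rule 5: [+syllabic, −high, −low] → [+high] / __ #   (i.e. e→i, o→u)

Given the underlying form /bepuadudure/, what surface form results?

Rule 1 (pre-rhotic lowering): /u/ is a high vowel immediately before /r/, so it lowers to [o]. /bepuadudure/ → bepuadudore.
Rule 2 (post-nasal voicing): no segment meets the environment; /bepuadudore/ is unchanged.
Rule 3 (intervocalic voicing): /p/ is a voiceless stop between vowels /e/ and /u/, so it voices to [b]. /bepuadudore/ → bebuadudore.
Rule 4 (intervocalic spirantization): /b/ is a stop between vowels /e/ and /u/, so it spirantizes to the fricative [v]. /d/ is a stop between vowels /a/ and /u/, so it spirantizes to the fricative [z]. /d/ is a stop between vowels /u/ and /o/, so it spirantizes to the fricative [z]. /bebuadudore/ → bevuazuzore.
Rule 5 (final vowel raising): /e/ is a mid vowel in word-final position, so it raises to [i]. /bevuazuzore/ → bevuazuzori.

bevuazuzori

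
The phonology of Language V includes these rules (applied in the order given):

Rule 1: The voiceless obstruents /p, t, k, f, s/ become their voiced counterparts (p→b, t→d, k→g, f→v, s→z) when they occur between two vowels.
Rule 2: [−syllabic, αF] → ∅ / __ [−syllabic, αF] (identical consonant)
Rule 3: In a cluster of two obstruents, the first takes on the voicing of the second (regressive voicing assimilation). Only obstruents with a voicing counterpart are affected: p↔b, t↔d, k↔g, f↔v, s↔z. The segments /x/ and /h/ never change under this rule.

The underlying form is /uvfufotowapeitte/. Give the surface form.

Rule 1 (intervocalic voicing): /f/ is a voiceless obstruent between vowels /u/ and /o/, so it voices to [v]. /t/ is a voiceless obstruent between vowels /o/ and /o/, so it voices to [d]. /p/ is a voiceless obstruent between vowels /a/ and /e/, so it voices to [b]. /uvfufotowapeitte/ → uvfuvodowabeitte.
Rule 2 (degemination): /tt/ is a geminate; the first /t/ deletes. /uvfuvodowabeitte/ → uvfuvodowabeite.
Rule 3 (regressive voicing assimilation): /v/ precedes the voiceless obstruent /f/, so it devoices to [f] by assimilation. /uvfuvodowabeite/ → uffuvodowabeite.

uffuvodowabeite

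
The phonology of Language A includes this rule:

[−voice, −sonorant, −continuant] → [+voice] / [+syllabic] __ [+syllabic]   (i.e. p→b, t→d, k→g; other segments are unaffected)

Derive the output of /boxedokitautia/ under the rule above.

boxedogidaudia

/k/ is a voiceless stop between vowels /o/ and /i/, so it voices to [g].
/t/ is a voiceless stop between vowels /i/ and /a/, so it voices to [d].
/t/ is a voiceless stop between vowels /u/ and /i/, so it voices to [d].
Surface form: [boxedogidaudia].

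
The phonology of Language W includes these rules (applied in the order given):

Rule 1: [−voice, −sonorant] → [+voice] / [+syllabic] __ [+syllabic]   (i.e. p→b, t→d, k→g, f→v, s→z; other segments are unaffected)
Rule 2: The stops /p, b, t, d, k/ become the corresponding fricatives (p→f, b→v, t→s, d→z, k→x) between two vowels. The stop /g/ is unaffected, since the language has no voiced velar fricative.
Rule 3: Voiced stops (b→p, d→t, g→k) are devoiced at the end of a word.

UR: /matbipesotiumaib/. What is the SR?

matbivezoziumaip

Rule 1 (intervocalic voicing): /p/ is a voiceless obstruent between vowels /i/ and /e/, so it voices to [b]. /s/ is a voiceless obstruent between vowels /e/ and /o/, so it voices to [z]. /t/ is a voiceless obstruent between vowels /o/ and /i/, so it voices to [d]. /matbipesotiumaib/ → matbibezodiumaib.
Rule 2 (intervocalic spirantization): /b/ is a stop between vowels /i/ and /e/, so it spirantizes to the fricative [v]. /d/ is a stop between vowels /o/ and /i/, so it spirantizes to the fricative [z]. /matbibezodiumaib/ → matbivezoziumaib.
Rule 3 (final devoicing): /b/ is a voiced stop in word-final position, so it devoices to [p]. /matbivezoziumaib/ → matbivezoziumaip.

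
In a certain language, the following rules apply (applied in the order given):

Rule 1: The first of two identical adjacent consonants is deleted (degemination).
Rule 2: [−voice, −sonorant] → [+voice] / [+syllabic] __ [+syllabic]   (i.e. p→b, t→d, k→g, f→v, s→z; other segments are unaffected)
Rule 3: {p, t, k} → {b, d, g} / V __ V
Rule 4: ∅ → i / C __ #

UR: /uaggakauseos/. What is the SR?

Rule 1 (degemination): /gg/ is a geminate; the first /g/ deletes. /uaggakauseos/ → uagakauseos.
Rule 2 (intervocalic voicing): /k/ is a voiceless obstruent between vowels /a/ and /a/, so it voices to [g]. /s/ is a voiceless obstruent between vowels /u/ and /e/, so it voices to [z]. /uagakauseos/ → uagagauzeos.
Rule 3 (intervocalic voicing): no segment meets the environment; /uagagauzeos/ is unchanged.
Rule 4 (final i-epenthesis): the form ends in the consonant /s/, so [i] is inserted word-finally. /uagagauzeos/ → uagagauzeosi.

uagagauzeosi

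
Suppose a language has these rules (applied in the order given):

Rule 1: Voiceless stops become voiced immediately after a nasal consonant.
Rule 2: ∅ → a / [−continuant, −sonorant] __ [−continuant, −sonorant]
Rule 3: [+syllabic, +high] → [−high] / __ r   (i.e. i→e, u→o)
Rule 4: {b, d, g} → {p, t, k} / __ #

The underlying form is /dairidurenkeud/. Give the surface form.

Rule 1 (post-nasal voicing): /k/ is a voiceless stop immediately after the nasal /n/, so it voices to [g]. /dairidurenkeud/ → dairidurengeud.
Rule 2 (stop-cluster a-epenthesis): no segment meets the environment; /dairidurengeud/ is unchanged.
Rule 3 (pre-rhotic lowering): /i/ is a high vowel immediately before /r/, so it lowers to [e]. /u/ is a high vowel immediately before /r/, so it lowers to [o]. /dairidurengeud/ → daeridorengeud.
Rule 4 (final devoicing): /d/ is a voiced stop in word-final position, so it devoices to [t]. /daeridorengeud/ → daeridorengeut.

daeridorengeut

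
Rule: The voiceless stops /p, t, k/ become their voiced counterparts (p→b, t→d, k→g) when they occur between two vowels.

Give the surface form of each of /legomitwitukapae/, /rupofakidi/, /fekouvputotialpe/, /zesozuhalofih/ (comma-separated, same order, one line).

legomitwidugabae, rubofagidi, fegouvpudodialpe, zesozuhalofih

/legomitwitukapae/: /t/ is a voiceless stop between vowels /i/ and /u/, so it voices to [d]. /k/ is a voiceless stop between vowels /u/ and /a/, so it voices to [g]. /p/ is a voiceless stop between vowels /a/ and /a/, so it voices to [b]. → [legomitwidugabae].
/rupofakidi/: /p/ is a voiceless stop between vowels /u/ and /o/, so it voices to [b]. /k/ is a voiceless stop between vowels /a/ and /i/, so it voices to [g]. → [rubofagidi].
/fekouvputotialpe/: /k/ is a voiceless stop between vowels /e/ and /o/, so it voices to [g]. /t/ is a voiceless stop between vowels /u/ and /o/, so it voices to [d]. /t/ is a voiceless stop between vowels /o/ and /i/, so it voices to [d]. → [fegouvpudodialpe].
/zesozuhalofih/: the rule's environment is not met; surfaces unchanged as [zesozuhalofih].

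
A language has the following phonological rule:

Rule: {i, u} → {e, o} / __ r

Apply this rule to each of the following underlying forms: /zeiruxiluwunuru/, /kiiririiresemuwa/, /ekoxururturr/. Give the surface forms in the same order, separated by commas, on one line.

/zeiruxiluwunuru/: /i/ is a high vowel immediately before /r/, so it lowers to [e]. /u/ is a high vowel immediately before /r/, so it lowers to [o]. → [zeeruxiluwunoru].
/kiiririiresemuwa/: /i/ is a high vowel immediately before /r/, so it lowers to [e]. /i/ is a high vowel immediately before /r/, so it lowers to [e]. /i/ is a high vowel immediately before /r/, so it lowers to [e]. → [kiererieresemuwa].
/ekoxururturr/: /u/ is a high vowel immediately before /r/, so it lowers to [o]. /u/ is a high vowel immediately before /r/, so it lowers to [o]. /u/ is a high vowel immediately before /r/, so it lowers to [o]. → [ekoxorortorr].

zeeruxiluwunoru, kiererieresemuwa, ekoxorortorr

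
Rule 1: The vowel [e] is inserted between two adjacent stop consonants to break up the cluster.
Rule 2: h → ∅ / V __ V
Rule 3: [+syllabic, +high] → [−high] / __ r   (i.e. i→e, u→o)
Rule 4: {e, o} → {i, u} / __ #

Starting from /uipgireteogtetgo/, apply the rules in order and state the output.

Rule 1 (stop-cluster e-epenthesis): /p/ and /g/ form a stop–stop cluster, so [e] is inserted between them. /g/ and /t/ form a stop–stop cluster, so [e] is inserted between them. /t/ and /g/ form a stop–stop cluster, so [e] is inserted between them. /uipgireteogtetgo/ → uipegireteogetetego.
Rule 2 (intervocalic h-deletion): no segment meets the environment; /uipegireteogetetego/ is unchanged.
Rule 3 (pre-rhotic lowering): /i/ is a high vowel immediately before /r/, so it lowers to [e]. /uipegireteogetetego/ → uipegereteogetetego.
Rule 4 (final vowel raising): /o/ is a mid vowel in word-final position, so it raises to [u]. /uipegereteogetetego/ → uipegereteogetetegu.

uipegereteogetetegu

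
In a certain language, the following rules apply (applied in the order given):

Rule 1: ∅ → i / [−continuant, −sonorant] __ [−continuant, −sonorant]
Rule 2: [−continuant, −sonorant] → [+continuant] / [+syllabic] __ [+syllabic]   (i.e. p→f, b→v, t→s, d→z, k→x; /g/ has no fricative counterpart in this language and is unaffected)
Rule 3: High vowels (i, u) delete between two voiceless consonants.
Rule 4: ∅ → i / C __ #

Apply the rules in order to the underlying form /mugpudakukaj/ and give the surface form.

Rule 1 (stop-cluster i-epenthesis): /g/ and /p/ form a stop–stop cluster, so [i] is inserted between them. /mugpudakukaj/ → mugipudakukaj.
Rule 2 (intervocalic spirantization): /p/ is a stop between vowels /i/ and /u/, so it spirantizes to the fricative [f]. /d/ is a stop between vowels /u/ and /a/, so it spirantizes to the fricative [z]. /k/ is a stop between vowels /a/ and /u/, so it spirantizes to the fricative [x]. /k/ is a stop between vowels /u/ and /a/, so it spirantizes to the fricative [x]. /mugipudakukaj/ → mugifuzaxuxaj.
Rule 3 (high vowel syncope): /u/ is a high vowel flanked by voiceless consonants /x/ and /x/, so it deletes. /mugifuzaxuxaj/ → mugifuzaxxaj.
Rule 4 (final i-epenthesis): the form ends in the consonant /j/, so [i] is inserted word-finally. /mugifuzaxxaj/ → mugifuzaxxaji.

mugifuzaxxaji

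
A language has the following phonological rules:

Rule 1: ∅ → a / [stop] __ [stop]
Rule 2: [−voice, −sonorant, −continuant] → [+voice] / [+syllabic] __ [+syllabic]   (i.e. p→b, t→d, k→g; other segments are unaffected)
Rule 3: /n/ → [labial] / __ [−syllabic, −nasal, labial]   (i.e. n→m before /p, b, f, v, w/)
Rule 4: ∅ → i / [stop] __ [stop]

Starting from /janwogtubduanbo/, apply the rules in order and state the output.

Rule 1 (stop-cluster a-epenthesis): /g/ and /t/ form a stop–stop cluster, so [a] is inserted between them. /b/ and /d/ form a stop–stop cluster, so [a] is inserted between them. /janwogtubduanbo/ → janwogatubaduanbo.
Rule 2 (intervocalic voicing): /t/ is a voiceless stop between vowels /a/ and /u/, so it voices to [d]. /janwogatubaduanbo/ → janwogadubaduanbo.
Rule 3 (nasal place assimilation): /n/ precedes the labial consonant /w/, so it assimilates in place to [m]. /n/ precedes the labial consonant /b/, so it assimilates in place to [m]. /janwogadubaduanbo/ → jamwogadubaduambo.
Rule 4 (stop-cluster i-epenthesis): no segment meets the environment; /jamwogadubaduambo/ is unchanged.

jamwogadubaduambo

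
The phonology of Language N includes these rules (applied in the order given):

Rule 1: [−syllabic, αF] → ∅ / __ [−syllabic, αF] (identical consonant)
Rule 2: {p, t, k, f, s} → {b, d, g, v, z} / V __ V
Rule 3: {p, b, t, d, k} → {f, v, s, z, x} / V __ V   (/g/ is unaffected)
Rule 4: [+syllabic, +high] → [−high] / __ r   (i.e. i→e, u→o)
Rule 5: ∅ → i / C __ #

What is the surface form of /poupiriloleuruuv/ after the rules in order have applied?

pouveriloleoruuvi

Rule 1 (degemination): no segment meets the environment; /poupiriloleuruuv/ is unchanged.
Rule 2 (intervocalic voicing): /p/ is a voiceless obstruent between vowels /u/ and /i/, so it voices to [b]. /poupiriloleuruuv/ → poubiriloleuruuv.
Rule 3 (intervocalic spirantization): /b/ is a stop between vowels /u/ and /i/, so it spirantizes to the fricative [v]. /poubiriloleuruuv/ → pouviriloleuruuv.
Rule 4 (pre-rhotic lowering): /i/ is a high vowel immediately before /r/, so it lowers to [e]. /u/ is a high vowel immediately before /r/, so it lowers to [o]. /pouviriloleuruuv/ → pouveriloleoruuv.
Rule 5 (final i-epenthesis): the form ends in the consonant /v/, so [i] is inserted word-finally. /pouveriloleoruuv/ → pouveriloleoruuvi.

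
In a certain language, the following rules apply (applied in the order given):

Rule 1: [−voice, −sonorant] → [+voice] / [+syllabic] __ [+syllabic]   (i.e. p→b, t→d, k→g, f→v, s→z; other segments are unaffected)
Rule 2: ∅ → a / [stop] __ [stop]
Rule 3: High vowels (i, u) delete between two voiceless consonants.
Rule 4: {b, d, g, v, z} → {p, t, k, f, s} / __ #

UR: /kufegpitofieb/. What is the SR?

kuvegapidoviep

Rule 1 (intervocalic voicing): /f/ is a voiceless obstruent between vowels /u/ and /e/, so it voices to [v]. /t/ is a voiceless obstruent between vowels /i/ and /o/, so it voices to [d]. /f/ is a voiceless obstruent between vowels /o/ and /i/, so it voices to [v]. /kufegpitofieb/ → kuvegpidovieb.
Rule 2 (stop-cluster a-epenthesis): /g/ and /p/ form a stop–stop cluster, so [a] is inserted between them. /kuvegpidovieb/ → kuvegapidovieb.
Rule 3 (high vowel syncope): no segment meets the environment; /kuvegapidovieb/ is unchanged.
Rule 4 (final devoicing): /b/ is a voiced obstruent in word-final position, so it devoices to [p]. /kuvegapidovieb/ → kuvegapidoviep.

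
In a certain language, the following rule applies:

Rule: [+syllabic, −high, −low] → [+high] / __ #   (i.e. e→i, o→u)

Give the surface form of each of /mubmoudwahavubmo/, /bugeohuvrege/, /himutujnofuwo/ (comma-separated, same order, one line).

mubmoudwahavubmu, bugeohuvregi, himutujnofuwu

/mubmoudwahavubmo/: /o/ is a mid vowel in word-final position, so it raises to [u]. → [mubmoudwahavubmu].
/bugeohuvrege/: /e/ is a mid vowel in word-final position, so it raises to [i]. → [bugeohuvregi].
/himutujnofuwo/: /o/ is a mid vowel in word-final position, so it raises to [u]. → [himutujnofuwu].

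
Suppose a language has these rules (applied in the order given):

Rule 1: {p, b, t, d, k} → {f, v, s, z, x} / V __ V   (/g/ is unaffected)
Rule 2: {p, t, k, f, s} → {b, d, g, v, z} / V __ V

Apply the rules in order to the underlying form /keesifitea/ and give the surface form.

keezivizea

Rule 1 (intervocalic spirantization): /t/ is a stop between vowels /i/ and /e/, so it spirantizes to the fricative [s]. /keesifitea/ → keesifisea.
Rule 2 (intervocalic voicing): /s/ is a voiceless obstruent between vowels /e/ and /i/, so it voices to [z]. /f/ is a voiceless obstruent between vowels /i/ and /i/, so it voices to [v]. /s/ is a voiceless obstruent between vowels /i/ and /e/, so it voices to [z]. /keesifisea/ → keezivizea.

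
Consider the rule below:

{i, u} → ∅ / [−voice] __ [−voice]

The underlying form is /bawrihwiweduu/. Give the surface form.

bawrihwiweduu

No segment of /bawrihwiweduu/ meets the structural description of the rule, so the form surfaces unchanged.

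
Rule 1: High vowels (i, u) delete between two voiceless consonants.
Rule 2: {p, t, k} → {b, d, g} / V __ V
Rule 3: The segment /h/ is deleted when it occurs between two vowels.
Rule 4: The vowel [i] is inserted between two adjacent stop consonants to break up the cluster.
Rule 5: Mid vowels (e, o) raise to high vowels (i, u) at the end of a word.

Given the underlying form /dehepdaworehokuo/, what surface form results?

Rule 1 (high vowel syncope): no segment meets the environment; /dehepdaworehokuo/ is unchanged.
Rule 2 (intervocalic voicing): /k/ is a voiceless stop between vowels /o/ and /u/, so it voices to [g]. /dehepdaworehokuo/ → dehepdaworehoguo.
Rule 3 (intervocalic h-deletion): /h/ occurs between vowels /e/ and /e/, so it deletes. /h/ occurs between vowels /e/ and /o/, so it deletes. /dehepdaworehoguo/ → deepdaworeoguo.
Rule 4 (stop-cluster i-epenthesis): /p/ and /d/ form a stop–stop cluster, so [i] is inserted between them. /deepdaworeoguo/ → deepidaworeoguo.
Rule 5 (final vowel raising): /o/ is a mid vowel in word-final position, so it raises to [u]. /deepidaworeoguo/ → deepidaworeoguu.

deepidaworeoguu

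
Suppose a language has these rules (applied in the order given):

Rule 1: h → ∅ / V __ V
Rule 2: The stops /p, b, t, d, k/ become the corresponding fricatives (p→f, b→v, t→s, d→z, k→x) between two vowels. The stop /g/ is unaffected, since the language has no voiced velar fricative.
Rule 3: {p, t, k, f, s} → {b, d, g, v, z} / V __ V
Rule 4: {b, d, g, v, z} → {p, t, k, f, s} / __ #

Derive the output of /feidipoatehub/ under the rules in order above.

feizivoazeup

Rule 1 (intervocalic h-deletion): /h/ occurs between vowels /e/ and /u/, so it deletes. /feidipoatehub/ → feidipoateub.
Rule 2 (intervocalic spirantization): /d/ is a stop between vowels /i/ and /i/, so it spirantizes to the fricative [z]. /p/ is a stop between vowels /i/ and /o/, so it spirantizes to the fricative [f]. /t/ is a stop between vowels /a/ and /e/, so it spirantizes to the fricative [s]. /feidipoateub/ → feizifoaseub.
Rule 3 (intervocalic voicing): /f/ is a voiceless obstruent between vowels /i/ and /o/, so it voices to [v]. /s/ is a voiceless obstruent between vowels /a/ and /e/, so it voices to [z]. /feizifoaseub/ → feizivoazeub.
Rule 4 (final devoicing): /b/ is a voiced obstruent in word-final position, so it devoices to [p]. /feizivoazeub/ → feizivoazeup.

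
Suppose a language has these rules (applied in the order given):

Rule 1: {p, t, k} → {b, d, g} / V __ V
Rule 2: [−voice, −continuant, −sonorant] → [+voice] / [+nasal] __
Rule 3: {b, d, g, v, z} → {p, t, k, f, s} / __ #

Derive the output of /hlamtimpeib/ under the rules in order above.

Rule 1 (intervocalic voicing): no segment meets the environment; /hlamtimpeib/ is unchanged.
Rule 2 (post-nasal voicing): /t/ is a voiceless stop immediately after the nasal /m/, so it voices to [d]. /p/ is a voiceless stop immediately after the nasal /m/, so it voices to [b]. /hlamtimpeib/ → hlamdimbeib.
Rule 3 (final devoicing): /b/ is a voiced obstruent in word-final position, so it devoices to [p]. /hlamdimbeib/ → hlamdimbeip.

hlamdimbeip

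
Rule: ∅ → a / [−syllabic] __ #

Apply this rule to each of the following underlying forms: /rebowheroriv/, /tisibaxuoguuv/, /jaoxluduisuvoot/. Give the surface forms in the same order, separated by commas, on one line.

/rebowheroriv/: the form ends in the consonant /v/, so [a] is inserted word-finally. → [rebowheroriva].
/tisibaxuoguuv/: the form ends in the consonant /v/, so [a] is inserted word-finally. → [tisibaxuoguuva].
/jaoxluduisuvoot/: the form ends in the consonant /t/, so [a] is inserted word-finally. → [jaoxluduisuvoota].

rebowheroriva, tisibaxuoguuva, jaoxluduisuvoota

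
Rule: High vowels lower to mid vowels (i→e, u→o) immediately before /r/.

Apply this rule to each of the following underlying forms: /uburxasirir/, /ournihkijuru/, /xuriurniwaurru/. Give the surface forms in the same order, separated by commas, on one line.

/uburxasirir/: /u/ is a high vowel immediately before /r/, so it lowers to [o]. /i/ is a high vowel immediately before /r/, so it lowers to [e]. /i/ is a high vowel immediately before /r/, so it lowers to [e]. → [uborxaserer].
/ournihkijuru/: /u/ is a high vowel immediately before /r/, so it lowers to [o]. /u/ is a high vowel immediately before /r/, so it lowers to [o]. → [oornihkijoru].
/xuriurniwaurru/: /u/ is a high vowel immediately before /r/, so it lowers to [o]. /u/ is a high vowel immediately before /r/, so it lowers to [o]. /u/ is a high vowel immediately before /r/, so it lowers to [o]. → [xoriorniwaorru].

uborxaserer, oornihkijoru, xoriorniwaorru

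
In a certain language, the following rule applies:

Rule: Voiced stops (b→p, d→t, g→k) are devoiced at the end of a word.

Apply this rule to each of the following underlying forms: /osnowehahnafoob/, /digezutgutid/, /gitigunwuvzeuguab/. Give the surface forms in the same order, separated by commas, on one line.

osnowehahnafoop, digezutgutit, gitigunwuvzeuguap

/osnowehahnafoob/: /b/ is a voiced stop in word-final position, so it devoices to [p]. → [osnowehahnafoop].
/digezutgutid/: /d/ is a voiced stop in word-final position, so it devoices to [t]. → [digezutgutit].
/gitigunwuvzeuguab/: /b/ is a voiced stop in word-final position, so it devoices to [p]. → [gitigunwuvzeuguap].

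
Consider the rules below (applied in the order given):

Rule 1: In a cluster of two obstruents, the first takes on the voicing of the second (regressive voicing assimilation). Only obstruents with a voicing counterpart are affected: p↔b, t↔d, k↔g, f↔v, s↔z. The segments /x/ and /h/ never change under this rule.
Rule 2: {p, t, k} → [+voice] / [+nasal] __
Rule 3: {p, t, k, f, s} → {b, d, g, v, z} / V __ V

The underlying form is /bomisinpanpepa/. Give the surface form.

bomizinbanbeba

Rule 1 (regressive voicing assimilation): no segment meets the environment; /bomisinpanpepa/ is unchanged.
Rule 2 (post-nasal voicing): /p/ is a voiceless stop immediately after the nasal /n/, so it voices to [b]. /p/ is a voiceless stop immediately after the nasal /n/, so it voices to [b]. /bomisinpanpepa/ → bomisinbanbepa.
Rule 3 (intervocalic voicing): /s/ is a voiceless obstruent between vowels /i/ and /i/, so it voices to [z]. /p/ is a voiceless obstruent between vowels /e/ and /a/, so it voices to [b]. /bomisinbanbepa/ → bomizinbanbeba.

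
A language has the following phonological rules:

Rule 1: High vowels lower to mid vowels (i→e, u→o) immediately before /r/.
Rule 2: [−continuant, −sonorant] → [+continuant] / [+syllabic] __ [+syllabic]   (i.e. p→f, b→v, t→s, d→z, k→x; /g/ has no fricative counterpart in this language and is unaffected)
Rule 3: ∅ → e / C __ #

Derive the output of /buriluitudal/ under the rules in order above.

boriluisuzale

Rule 1 (pre-rhotic lowering): /u/ is a high vowel immediately before /r/, so it lowers to [o]. /buriluitudal/ → boriluitudal.
Rule 2 (intervocalic spirantization): /t/ is a stop between vowels /i/ and /u/, so it spirantizes to the fricative [s]. /d/ is a stop between vowels /u/ and /a/, so it spirantizes to the fricative [z]. /boriluitudal/ → boriluisuzal.
Rule 3 (final e-epenthesis): the form ends in the consonant /l/, so [e] is inserted word-finally. /boriluisuzal/ → boriluisuzale.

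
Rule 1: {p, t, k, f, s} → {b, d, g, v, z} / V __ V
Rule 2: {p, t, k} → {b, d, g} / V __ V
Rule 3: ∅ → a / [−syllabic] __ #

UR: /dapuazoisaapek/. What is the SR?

dabuazoizaabeka

Rule 1 (intervocalic voicing): /p/ is a voiceless obstruent between vowels /a/ and /u/, so it voices to [b]. /s/ is a voiceless obstruent between vowels /i/ and /a/, so it voices to [z]. /p/ is a voiceless obstruent between vowels /a/ and /e/, so it voices to [b]. /dapuazoisaapek/ → dabuazoizaabek.
Rule 2 (intervocalic voicing): no segment meets the environment; /dabuazoizaabek/ is unchanged.
Rule 3 (final a-epenthesis): the form ends in the consonant /k/, so [a] is inserted word-finally. /dabuazoizaabek/ → dabuazoizaabeka.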